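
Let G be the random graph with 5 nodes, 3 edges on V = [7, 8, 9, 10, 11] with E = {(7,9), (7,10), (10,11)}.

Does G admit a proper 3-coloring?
Yes, G is 3-colorable

A valid 3-coloring: color 1: [7, 8, 11]; color 2: [9, 10].
(χ(G) = 2 ≤ 3.)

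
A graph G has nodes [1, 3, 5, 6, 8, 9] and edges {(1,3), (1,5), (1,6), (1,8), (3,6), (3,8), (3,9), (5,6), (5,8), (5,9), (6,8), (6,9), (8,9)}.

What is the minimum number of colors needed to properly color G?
Clique number ω(G) = 4 (lower bound: χ ≥ ω).
The clique on [1, 3, 6, 8] has size 4, forcing χ ≥ 4, and the coloring below uses 4 colors, so χ(G) = 4.
A valid 4-coloring: color 1: [6]; color 2: [8]; color 3: [1, 9]; color 4: [3, 5].

χ(G) = 4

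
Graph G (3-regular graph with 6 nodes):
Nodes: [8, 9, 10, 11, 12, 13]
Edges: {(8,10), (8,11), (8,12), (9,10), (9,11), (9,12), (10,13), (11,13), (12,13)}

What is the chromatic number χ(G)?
χ(G) = 2

Clique number ω(G) = 2 (lower bound: χ ≥ ω).
The graph is bipartite (no odd cycle), so 2 colors suffice: χ(G) = 2.
A valid 2-coloring: color 1: [8, 9, 13]; color 2: [10, 11, 12].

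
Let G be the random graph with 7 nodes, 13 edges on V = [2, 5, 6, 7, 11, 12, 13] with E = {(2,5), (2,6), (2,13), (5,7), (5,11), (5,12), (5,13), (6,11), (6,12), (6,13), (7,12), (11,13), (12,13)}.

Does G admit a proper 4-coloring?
A valid 4-coloring: color 1: [7, 13]; color 2: [5, 6]; color 3: [2, 11, 12].
(χ(G) = 3 ≤ 4.)

Yes, G is 4-colorable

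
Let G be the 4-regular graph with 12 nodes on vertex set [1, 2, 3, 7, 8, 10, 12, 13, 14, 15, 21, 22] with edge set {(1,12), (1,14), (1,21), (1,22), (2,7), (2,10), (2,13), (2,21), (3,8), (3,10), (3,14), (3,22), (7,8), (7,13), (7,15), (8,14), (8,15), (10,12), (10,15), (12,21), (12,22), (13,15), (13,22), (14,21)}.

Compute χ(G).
χ(G) = 4

Clique number ω(G) = 3 (lower bound: χ ≥ ω).
Suppose a proper 3-coloring c exists. The clique [1, 12, 21] takes 3 distinct colors; by symmetry let c(1) = 1, c(12) = 2, c(21) = 3.
- Vertex 14: neighbors [1, 21] already have colors [1, 3] ⇒ c(14) = 2.
- Vertex 22: neighbors [1, 12] already have colors [1, 2] ⇒ c(22) = 3.
- Vertex 3: neighbors [14, 22] already have colors [2, 3] ⇒ c(3) = 1.
- Vertex 8: neighbors [3, 14] already have colors [1, 2] ⇒ c(8) = 3.
- Vertex 10: neighbors [3, 12] already have colors [1, 2] ⇒ c(10) = 3.
- Vertex 7: neighbors [8] already have colors [3]; try each remaining color.
- Case c(7) = 1:
  - Vertex 13: neighbors [7, 22] already have colors [1, 3] ⇒ c(13) = 2.
  - Vertex 2: neighbors [7, 13, 10] already have colors [1, 2, 3] — all 3 colors blocked. Contradiction.
- Case c(7) = 2:
  - Vertex 13: neighbors [7, 22] already have colors [2, 3] ⇒ c(13) = 1.
  - Vertex 2: neighbors [13, 7, 10] already have colors [1, 2, 3] — all 3 colors blocked. Contradiction.
Every case ends in a contradiction, so G has no proper 3-coloring (χ ≥ 4).
The coloring below uses 4 colors, so χ(G) = 4.
A valid 4-coloring: color 1: [8, 10, 13, 21]; color 2: [2, 14, 15, 22]; color 3: [3, 7, 12]; color 4: [1].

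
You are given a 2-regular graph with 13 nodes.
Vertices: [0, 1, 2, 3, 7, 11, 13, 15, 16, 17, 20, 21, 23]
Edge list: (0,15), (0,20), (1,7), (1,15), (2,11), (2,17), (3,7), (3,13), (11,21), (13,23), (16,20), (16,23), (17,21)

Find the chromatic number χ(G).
χ(G) = 3

Clique number ω(G) = 2 (lower bound: χ ≥ ω).
Odd cycle [3, 13, 23, 16, 20, 0, 15, 1, 7] needs 3 colors (χ ≥ 3).
The coloring below uses 3 colors, so χ(G) = 3.
A valid 3-coloring: color 1: [0, 1, 3, 11, 17, 23]; color 2: [2, 7, 13, 15, 16, 21]; color 3: [20].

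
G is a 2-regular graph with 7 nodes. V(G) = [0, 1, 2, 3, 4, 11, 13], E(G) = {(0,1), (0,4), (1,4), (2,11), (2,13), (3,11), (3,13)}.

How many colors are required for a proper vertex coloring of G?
Clique number ω(G) = 3 (lower bound: χ ≥ ω).
The clique on [0, 1, 4] has size 3, forcing χ ≥ 3, and the coloring below uses 3 colors, so χ(G) = 3.
A valid 3-coloring: color 1: [4, 11, 13]; color 2: [1, 2, 3]; color 3: [0].

χ(G) = 3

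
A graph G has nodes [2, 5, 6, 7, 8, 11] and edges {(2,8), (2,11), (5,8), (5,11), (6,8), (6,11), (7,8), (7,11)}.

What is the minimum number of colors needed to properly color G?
Clique number ω(G) = 2 (lower bound: χ ≥ ω).
The graph is bipartite (no odd cycle), so 2 colors suffice: χ(G) = 2.
A valid 2-coloring: color 1: [8, 11]; color 2: [2, 5, 6, 7].

χ(G) = 2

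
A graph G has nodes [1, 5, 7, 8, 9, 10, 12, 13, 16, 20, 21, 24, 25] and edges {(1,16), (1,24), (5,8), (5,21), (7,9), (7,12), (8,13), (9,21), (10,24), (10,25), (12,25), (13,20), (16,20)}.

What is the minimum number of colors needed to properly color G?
Clique number ω(G) = 2 (lower bound: χ ≥ ω).
Odd cycle [8, 13, 20, 16, 1, 24, 10, 25, 12, 7, 9, 21, 5] needs 3 colors (χ ≥ 3).
The coloring below uses 3 colors, so χ(G) = 3.
A valid 3-coloring: color 1: [1, 8, 10, 12, 20, 21]; color 2: [5, 7, 13, 16, 24, 25]; color 3: [9].

χ(G) = 3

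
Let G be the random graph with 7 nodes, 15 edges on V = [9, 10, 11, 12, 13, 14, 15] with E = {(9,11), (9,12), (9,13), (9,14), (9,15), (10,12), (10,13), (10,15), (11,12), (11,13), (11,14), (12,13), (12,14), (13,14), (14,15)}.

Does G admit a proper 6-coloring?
A valid 6-coloring: color 1: [13, 15]; color 2: [9, 10]; color 3: [14]; color 4: [12]; color 5: [11].
(χ(G) = 5 ≤ 6.)

Yes, G is 6-colorable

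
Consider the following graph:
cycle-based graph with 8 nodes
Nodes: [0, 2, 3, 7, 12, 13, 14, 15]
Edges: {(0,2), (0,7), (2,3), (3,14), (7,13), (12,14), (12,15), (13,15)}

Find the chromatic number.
Clique number ω(G) = 2 (lower bound: χ ≥ ω).
The graph is bipartite (no odd cycle), so 2 colors suffice: χ(G) = 2.
A valid 2-coloring: color 1: [0, 3, 12, 13]; color 2: [2, 7, 14, 15].

χ(G) = 2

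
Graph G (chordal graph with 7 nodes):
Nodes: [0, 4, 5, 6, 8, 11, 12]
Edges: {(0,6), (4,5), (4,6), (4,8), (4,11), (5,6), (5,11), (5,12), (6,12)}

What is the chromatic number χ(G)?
χ(G) = 3

Clique number ω(G) = 3 (lower bound: χ ≥ ω).
The clique on [4, 5, 11] has size 3, forcing χ ≥ 3, and the coloring below uses 3 colors, so χ(G) = 3.
A valid 3-coloring: color 1: [0, 5, 8]; color 2: [6, 11]; color 3: [4, 12].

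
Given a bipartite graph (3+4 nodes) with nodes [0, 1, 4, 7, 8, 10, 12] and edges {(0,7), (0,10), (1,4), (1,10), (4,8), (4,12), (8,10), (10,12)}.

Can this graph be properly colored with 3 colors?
A valid 3-coloring: color 1: [4, 7, 10]; color 2: [0, 1, 8, 12].
(χ(G) = 2 ≤ 3.)

Yes, G is 3-colorable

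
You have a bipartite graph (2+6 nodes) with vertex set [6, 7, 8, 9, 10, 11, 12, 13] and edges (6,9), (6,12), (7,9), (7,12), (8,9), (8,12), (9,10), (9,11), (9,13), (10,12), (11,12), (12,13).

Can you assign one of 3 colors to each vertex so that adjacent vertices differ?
Yes, G is 3-colorable

A valid 3-coloring: color 1: [9, 12]; color 2: [6, 7, 8, 10, 11, 13].
(χ(G) = 2 ≤ 3.)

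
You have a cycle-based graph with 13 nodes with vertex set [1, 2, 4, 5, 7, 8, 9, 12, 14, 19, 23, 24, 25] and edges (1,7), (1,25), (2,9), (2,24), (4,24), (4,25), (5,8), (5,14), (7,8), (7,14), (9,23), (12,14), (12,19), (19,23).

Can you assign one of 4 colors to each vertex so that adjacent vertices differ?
Yes, G is 4-colorable

A valid 4-coloring: color 1: [8, 9, 14, 19, 24, 25]; color 2: [2, 4, 5, 7, 12, 23]; color 3: [1].
(χ(G) = 3 ≤ 4.)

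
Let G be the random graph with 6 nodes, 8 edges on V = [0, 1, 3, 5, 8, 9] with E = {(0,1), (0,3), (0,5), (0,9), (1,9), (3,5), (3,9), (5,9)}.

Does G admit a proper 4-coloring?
A valid 4-coloring: color 1: [0, 8]; color 2: [9]; color 3: [1, 5]; color 4: [3].
(χ(G) = 4 ≤ 4.)

Yes, G is 4-colorable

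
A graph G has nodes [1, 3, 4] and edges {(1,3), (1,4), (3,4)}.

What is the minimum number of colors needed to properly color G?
χ(G) = 3

Clique number ω(G) = 3 (lower bound: χ ≥ ω).
The clique on [1, 3, 4] has size 3, forcing χ ≥ 3, and the coloring below uses 3 colors, so χ(G) = 3.
A valid 3-coloring: color 1: [3]; color 2: [4]; color 3: [1].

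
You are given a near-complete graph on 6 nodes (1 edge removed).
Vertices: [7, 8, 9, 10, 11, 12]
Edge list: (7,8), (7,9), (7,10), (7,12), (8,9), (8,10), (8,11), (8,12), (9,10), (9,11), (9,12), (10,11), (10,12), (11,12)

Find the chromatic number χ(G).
Clique number ω(G) = 5 (lower bound: χ ≥ ω).
The clique on [8, 9, 10, 11, 12] has size 5, forcing χ ≥ 5, and the coloring below uses 5 colors, so χ(G) = 5.
A valid 5-coloring: color 1: [9]; color 2: [12]; color 3: [10]; color 4: [8]; color 5: [7, 11].

χ(G) = 5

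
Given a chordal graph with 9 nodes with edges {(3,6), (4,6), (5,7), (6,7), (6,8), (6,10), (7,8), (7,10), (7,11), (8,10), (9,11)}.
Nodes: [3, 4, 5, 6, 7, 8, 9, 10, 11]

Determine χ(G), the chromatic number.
χ(G) = 4

Clique number ω(G) = 4 (lower bound: χ ≥ ω).
The clique on [6, 7, 8, 10] has size 4, forcing χ ≥ 4, and the coloring below uses 4 colors, so χ(G) = 4.
A valid 4-coloring: color 1: [3, 4, 7, 9]; color 2: [5, 6, 11]; color 3: [10]; color 4: [8].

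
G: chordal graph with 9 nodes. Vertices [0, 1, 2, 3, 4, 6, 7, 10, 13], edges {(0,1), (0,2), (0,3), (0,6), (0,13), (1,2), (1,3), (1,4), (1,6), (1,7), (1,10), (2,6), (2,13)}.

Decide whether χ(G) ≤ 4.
A valid 4-coloring: color 1: [1, 13]; color 2: [0, 4, 7, 10]; color 3: [2, 3]; color 4: [6].
(χ(G) = 4 ≤ 4.)

Yes, G is 4-colorable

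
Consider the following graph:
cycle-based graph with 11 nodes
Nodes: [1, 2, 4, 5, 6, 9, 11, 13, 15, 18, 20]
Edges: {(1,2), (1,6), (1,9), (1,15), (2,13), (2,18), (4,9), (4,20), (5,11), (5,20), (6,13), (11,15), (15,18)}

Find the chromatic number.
Clique number ω(G) = 2 (lower bound: χ ≥ ω).
Odd cycle [9, 4, 20, 5, 11, 15, 1] needs 3 colors (χ ≥ 3).
The coloring below uses 3 colors, so χ(G) = 3.
A valid 3-coloring: color 1: [1, 4, 5, 13, 18]; color 2: [2, 6, 9, 15, 20]; color 3: [11].

χ(G) = 3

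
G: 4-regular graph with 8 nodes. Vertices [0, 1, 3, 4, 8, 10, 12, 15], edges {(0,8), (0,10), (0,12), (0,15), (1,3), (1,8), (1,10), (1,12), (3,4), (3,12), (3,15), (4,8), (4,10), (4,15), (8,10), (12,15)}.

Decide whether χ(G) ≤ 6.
Yes, G is 6-colorable

A valid 6-coloring: color 1: [0, 3]; color 2: [1, 15]; color 3: [10, 12]; color 4: [8]; color 5: [4].
(χ(G) = 4 ≤ 6.)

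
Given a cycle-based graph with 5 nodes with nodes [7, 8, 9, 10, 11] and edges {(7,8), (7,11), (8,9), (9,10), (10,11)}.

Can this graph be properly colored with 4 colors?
Yes, G is 4-colorable

A valid 4-coloring: color 1: [7, 9]; color 2: [8, 11]; color 3: [10].
(χ(G) = 3 ≤ 4.)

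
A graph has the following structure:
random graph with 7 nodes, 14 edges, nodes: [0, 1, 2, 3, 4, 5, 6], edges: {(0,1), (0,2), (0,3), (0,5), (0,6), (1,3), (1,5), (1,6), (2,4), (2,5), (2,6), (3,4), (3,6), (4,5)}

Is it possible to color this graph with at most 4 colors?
Yes, G is 4-colorable

A valid 4-coloring: color 1: [0, 4]; color 2: [5, 6]; color 3: [2, 3]; color 4: [1].
(χ(G) = 4 ≤ 4.)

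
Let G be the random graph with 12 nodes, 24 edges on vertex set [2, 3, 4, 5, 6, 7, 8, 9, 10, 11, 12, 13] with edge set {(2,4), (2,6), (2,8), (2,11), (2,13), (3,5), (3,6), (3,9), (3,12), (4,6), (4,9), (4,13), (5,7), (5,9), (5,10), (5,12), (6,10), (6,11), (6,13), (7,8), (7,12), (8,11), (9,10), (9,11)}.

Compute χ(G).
χ(G) = 4

Clique number ω(G) = 4 (lower bound: χ ≥ ω).
The clique on [2, 4, 6, 13] has size 4, forcing χ ≥ 4, and the coloring below uses 4 colors, so χ(G) = 4.
A valid 4-coloring: color 1: [6, 8, 9, 12]; color 2: [2, 3, 7, 10]; color 3: [4, 5, 11]; color 4: [13].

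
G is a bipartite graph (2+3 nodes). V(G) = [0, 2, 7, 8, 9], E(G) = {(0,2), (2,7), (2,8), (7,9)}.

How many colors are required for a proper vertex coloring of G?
χ(G) = 2

Clique number ω(G) = 2 (lower bound: χ ≥ ω).
The graph is bipartite (no odd cycle), so 2 colors suffice: χ(G) = 2.
A valid 2-coloring: color 1: [2, 9]; color 2: [0, 7, 8].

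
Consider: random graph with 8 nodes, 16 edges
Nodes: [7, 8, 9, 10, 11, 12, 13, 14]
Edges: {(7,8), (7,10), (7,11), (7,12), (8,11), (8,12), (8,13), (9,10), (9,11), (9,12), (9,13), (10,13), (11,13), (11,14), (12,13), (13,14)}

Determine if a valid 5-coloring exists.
Yes, G is 5-colorable

A valid 5-coloring: color 1: [7, 13]; color 2: [10, 11, 12]; color 3: [8, 9, 14].
(χ(G) = 3 ≤ 5.)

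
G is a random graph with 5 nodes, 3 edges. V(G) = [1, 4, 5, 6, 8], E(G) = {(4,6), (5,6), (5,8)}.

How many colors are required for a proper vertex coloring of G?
Clique number ω(G) = 2 (lower bound: χ ≥ ω).
The graph is bipartite (no odd cycle), so 2 colors suffice: χ(G) = 2.
A valid 2-coloring: color 1: [1, 6, 8]; color 2: [4, 5].

χ(G) = 2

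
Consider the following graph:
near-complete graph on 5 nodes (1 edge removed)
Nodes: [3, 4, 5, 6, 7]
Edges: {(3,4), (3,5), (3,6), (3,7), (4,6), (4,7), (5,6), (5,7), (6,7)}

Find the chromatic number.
Clique number ω(G) = 4 (lower bound: χ ≥ ω).
The clique on [3, 4, 6, 7] has size 4, forcing χ ≥ 4, and the coloring below uses 4 colors, so χ(G) = 4.
A valid 4-coloring: color 1: [7]; color 2: [6]; color 3: [3]; color 4: [4, 5].

χ(G) = 4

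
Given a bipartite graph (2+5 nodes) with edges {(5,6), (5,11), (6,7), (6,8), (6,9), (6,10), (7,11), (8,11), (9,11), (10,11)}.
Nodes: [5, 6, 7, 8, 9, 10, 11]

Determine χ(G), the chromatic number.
Clique number ω(G) = 2 (lower bound: χ ≥ ω).
The graph is bipartite (no odd cycle), so 2 colors suffice: χ(G) = 2.
A valid 2-coloring: color 1: [6, 11]; color 2: [5, 7, 8, 9, 10].

χ(G) = 2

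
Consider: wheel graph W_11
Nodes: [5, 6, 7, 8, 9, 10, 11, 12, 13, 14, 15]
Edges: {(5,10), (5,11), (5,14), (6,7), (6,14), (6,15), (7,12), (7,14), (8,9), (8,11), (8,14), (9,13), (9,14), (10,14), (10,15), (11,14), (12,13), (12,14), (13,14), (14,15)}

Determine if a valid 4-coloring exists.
A valid 4-coloring: color 1: [14]; color 2: [6, 9, 10, 11, 12]; color 3: [5, 7, 8, 13, 15].
(χ(G) = 3 ≤ 4.)

Yes, G is 4-colorable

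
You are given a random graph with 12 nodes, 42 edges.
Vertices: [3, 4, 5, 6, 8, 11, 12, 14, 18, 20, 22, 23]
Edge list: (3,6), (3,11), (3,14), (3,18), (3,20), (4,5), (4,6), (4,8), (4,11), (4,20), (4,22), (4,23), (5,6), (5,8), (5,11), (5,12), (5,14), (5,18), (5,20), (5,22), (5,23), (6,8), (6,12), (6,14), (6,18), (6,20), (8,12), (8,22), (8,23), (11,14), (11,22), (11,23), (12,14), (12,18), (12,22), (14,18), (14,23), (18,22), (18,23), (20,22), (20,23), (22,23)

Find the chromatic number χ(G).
χ(G) = 5

Clique number ω(G) = 5 (lower bound: χ ≥ ω).
The clique on [4, 5, 8, 22, 23] has size 5, forcing χ ≥ 5, and the coloring below uses 5 colors, so χ(G) = 5.
A valid 5-coloring: color 1: [3, 5]; color 2: [6, 23]; color 3: [14, 22]; color 4: [8, 11, 18, 20]; color 5: [4, 12].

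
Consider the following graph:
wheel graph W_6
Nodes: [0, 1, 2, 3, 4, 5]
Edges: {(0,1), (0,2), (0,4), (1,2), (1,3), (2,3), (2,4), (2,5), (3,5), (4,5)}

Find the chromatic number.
χ(G) = 4

Clique number ω(G) = 3 (lower bound: χ ≥ ω).
Odd cycle [0, 1, 3, 5, 4] needs 3 colors (χ ≥ 3).
Vertex 2 is adjacent to every vertex of [0, 1, 3, 4, 5], which already need 3 colors among themselves, so 2 needs a new color (χ ≥ 4).
The coloring below uses 4 colors, so χ(G) = 4.
A valid 4-coloring: color 1: [2]; color 2: [0, 5]; color 3: [1, 4]; color 4: [3].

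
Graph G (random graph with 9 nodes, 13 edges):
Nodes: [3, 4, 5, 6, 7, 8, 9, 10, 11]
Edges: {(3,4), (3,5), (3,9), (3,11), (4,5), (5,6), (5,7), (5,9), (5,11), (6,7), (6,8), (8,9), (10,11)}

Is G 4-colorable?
A valid 4-coloring: color 1: [5, 8, 10]; color 2: [3, 6]; color 3: [4, 7, 9, 11].
(χ(G) = 3 ≤ 4.)

Yes, G is 4-colorable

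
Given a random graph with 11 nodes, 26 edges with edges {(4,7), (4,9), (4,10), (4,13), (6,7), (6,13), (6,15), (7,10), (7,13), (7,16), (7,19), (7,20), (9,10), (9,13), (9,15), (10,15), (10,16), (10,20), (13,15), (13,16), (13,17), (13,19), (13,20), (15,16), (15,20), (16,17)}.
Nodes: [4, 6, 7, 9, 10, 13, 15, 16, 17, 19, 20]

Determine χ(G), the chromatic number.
χ(G) = 4

Clique number ω(G) = 3 (lower bound: χ ≥ ω).
Odd cycle [9, 15, 6, 7, 4] needs 3 colors (χ ≥ 3).
Vertex 13 is adjacent to every vertex of [4, 6, 7, 9, 15], which already need 3 colors among themselves, so 13 needs a new color (χ ≥ 4).
The coloring below uses 4 colors, so χ(G) = 4.
A valid 4-coloring: color 1: [10, 13]; color 2: [7, 15, 17]; color 3: [6, 9, 16, 19, 20]; color 4: [4].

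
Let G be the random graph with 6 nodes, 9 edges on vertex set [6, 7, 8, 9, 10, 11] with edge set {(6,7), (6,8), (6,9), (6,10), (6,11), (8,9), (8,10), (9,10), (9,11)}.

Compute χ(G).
χ(G) = 4

Clique number ω(G) = 4 (lower bound: χ ≥ ω).
The clique on [6, 8, 9, 10] has size 4, forcing χ ≥ 4, and the coloring below uses 4 colors, so χ(G) = 4.
A valid 4-coloring: color 1: [6]; color 2: [7, 9]; color 3: [8, 11]; color 4: [10].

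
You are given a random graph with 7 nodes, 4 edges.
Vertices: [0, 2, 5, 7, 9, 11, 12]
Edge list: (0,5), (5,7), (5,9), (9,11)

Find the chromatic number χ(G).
Clique number ω(G) = 2 (lower bound: χ ≥ ω).
The graph is bipartite (no odd cycle), so 2 colors suffice: χ(G) = 2.
A valid 2-coloring: color 1: [2, 5, 11, 12]; color 2: [0, 7, 9].

χ(G) = 2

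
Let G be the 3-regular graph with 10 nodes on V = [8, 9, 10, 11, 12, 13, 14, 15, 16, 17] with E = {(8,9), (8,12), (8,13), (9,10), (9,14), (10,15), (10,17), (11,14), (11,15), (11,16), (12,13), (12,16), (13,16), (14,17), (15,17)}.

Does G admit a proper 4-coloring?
A valid 4-coloring: color 1: [9, 11, 12, 17]; color 2: [8, 14, 15, 16]; color 3: [10, 13].
(χ(G) = 3 ≤ 4.)

Yes, G is 4-colorable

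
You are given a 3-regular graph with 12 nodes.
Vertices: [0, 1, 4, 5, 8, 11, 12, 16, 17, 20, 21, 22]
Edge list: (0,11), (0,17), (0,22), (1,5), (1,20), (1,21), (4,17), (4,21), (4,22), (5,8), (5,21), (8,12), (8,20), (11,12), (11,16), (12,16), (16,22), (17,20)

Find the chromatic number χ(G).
Clique number ω(G) = 3 (lower bound: χ ≥ ω).
The clique on [1, 5, 21] has size 3, forcing χ ≥ 3, and the coloring below uses 3 colors, so χ(G) = 3.
A valid 3-coloring: color 1: [12, 20, 21, 22]; color 2: [0, 1, 4, 8, 16]; color 3: [5, 11, 17].

χ(G) = 3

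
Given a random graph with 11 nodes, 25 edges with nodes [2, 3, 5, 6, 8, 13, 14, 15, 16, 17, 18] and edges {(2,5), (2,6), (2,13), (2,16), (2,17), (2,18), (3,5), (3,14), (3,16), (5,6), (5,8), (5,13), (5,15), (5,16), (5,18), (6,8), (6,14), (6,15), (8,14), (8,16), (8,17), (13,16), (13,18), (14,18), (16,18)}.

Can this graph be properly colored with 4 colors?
No, G is not 4-colorable

The clique on vertices [2, 5, 13, 16, 18] has size 5 > 4, so it alone needs 5 colors.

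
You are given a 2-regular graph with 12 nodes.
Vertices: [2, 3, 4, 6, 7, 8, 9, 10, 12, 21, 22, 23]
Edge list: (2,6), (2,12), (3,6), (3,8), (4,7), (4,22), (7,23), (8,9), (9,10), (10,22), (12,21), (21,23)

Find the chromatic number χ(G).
Clique number ω(G) = 2 (lower bound: χ ≥ ω).
The graph is bipartite (no odd cycle), so 2 colors suffice: χ(G) = 2.
A valid 2-coloring: color 1: [2, 3, 7, 9, 21, 22]; color 2: [4, 6, 8, 10, 12, 23].

χ(G) = 2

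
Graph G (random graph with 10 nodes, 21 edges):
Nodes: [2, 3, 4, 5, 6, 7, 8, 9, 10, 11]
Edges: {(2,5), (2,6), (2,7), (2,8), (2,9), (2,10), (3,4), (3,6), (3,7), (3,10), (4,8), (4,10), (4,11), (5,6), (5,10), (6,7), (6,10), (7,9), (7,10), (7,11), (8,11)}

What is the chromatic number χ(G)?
χ(G) = 4

Clique number ω(G) = 4 (lower bound: χ ≥ ω).
The clique on [2, 5, 6, 10] has size 4, forcing χ ≥ 4, and the coloring below uses 4 colors, so χ(G) = 4.
A valid 4-coloring: color 1: [2, 3, 11]; color 2: [4, 5, 7]; color 3: [8, 9, 10]; color 4: [6].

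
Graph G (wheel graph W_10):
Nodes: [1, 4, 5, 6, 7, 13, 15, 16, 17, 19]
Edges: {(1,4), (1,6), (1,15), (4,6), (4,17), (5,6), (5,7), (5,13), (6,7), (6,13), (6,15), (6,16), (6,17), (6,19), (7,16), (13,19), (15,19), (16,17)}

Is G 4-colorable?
Yes, G is 4-colorable

A valid 4-coloring: color 1: [6]; color 2: [1, 5, 16, 19]; color 3: [4, 7, 13, 15]; color 4: [17].
(χ(G) = 4 ≤ 4.)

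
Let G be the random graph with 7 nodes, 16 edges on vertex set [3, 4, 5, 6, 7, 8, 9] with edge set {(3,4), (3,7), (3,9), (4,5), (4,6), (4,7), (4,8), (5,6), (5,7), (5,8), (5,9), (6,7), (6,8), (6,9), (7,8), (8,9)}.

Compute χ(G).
χ(G) = 5

Clique number ω(G) = 5 (lower bound: χ ≥ ω).
The clique on [4, 5, 6, 7, 8] has size 5, forcing χ ≥ 5, and the coloring below uses 5 colors, so χ(G) = 5.
A valid 5-coloring: color 1: [3, 5]; color 2: [6]; color 3: [8]; color 4: [7, 9]; color 5: [4].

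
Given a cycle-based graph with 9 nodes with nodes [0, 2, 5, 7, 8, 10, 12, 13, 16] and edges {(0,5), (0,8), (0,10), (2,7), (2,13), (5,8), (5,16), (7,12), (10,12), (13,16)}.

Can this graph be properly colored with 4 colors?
Yes, G is 4-colorable

A valid 4-coloring: color 1: [0, 2, 12, 16]; color 2: [5, 7, 10, 13]; color 3: [8].
(χ(G) = 3 ≤ 4.)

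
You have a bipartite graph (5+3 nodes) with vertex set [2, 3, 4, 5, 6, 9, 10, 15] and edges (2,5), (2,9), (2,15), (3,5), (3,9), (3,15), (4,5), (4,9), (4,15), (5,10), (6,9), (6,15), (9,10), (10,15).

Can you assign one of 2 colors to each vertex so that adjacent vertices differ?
Yes, G is 2-colorable

A valid 2-coloring: color 1: [5, 9, 15]; color 2: [2, 3, 4, 6, 10].
(χ(G) = 2 ≤ 2.)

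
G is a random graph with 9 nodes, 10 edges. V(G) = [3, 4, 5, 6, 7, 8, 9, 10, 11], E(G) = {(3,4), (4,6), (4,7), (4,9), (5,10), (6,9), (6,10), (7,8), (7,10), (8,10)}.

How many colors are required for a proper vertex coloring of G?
Clique number ω(G) = 3 (lower bound: χ ≥ ω).
The clique on [4, 6, 9] has size 3, forcing χ ≥ 3, and the coloring below uses 3 colors, so χ(G) = 3.
A valid 3-coloring: color 1: [4, 10, 11]; color 2: [3, 5, 6, 8]; color 3: [7, 9].

χ(G) = 3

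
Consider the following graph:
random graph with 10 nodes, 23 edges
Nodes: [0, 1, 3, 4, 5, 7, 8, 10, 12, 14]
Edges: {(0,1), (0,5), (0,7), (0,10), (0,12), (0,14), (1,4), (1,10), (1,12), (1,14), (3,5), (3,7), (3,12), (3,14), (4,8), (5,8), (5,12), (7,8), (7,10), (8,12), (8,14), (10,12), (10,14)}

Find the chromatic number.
χ(G) = 4

Clique number ω(G) = 4 (lower bound: χ ≥ ω).
The clique on [0, 1, 10, 12] has size 4, forcing χ ≥ 4, and the coloring below uses 4 colors, so χ(G) = 4.
A valid 4-coloring: color 1: [0, 3, 8]; color 2: [4, 7, 12, 14]; color 3: [1, 5]; color 4: [10].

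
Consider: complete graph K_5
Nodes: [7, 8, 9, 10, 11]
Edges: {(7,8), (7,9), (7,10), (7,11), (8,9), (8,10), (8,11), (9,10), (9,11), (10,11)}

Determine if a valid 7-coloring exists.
A valid 7-coloring: color 1: [11]; color 2: [10]; color 3: [9]; color 4: [7]; color 5: [8].
(χ(G) = 5 ≤ 7.)

Yes, G is 7-colorable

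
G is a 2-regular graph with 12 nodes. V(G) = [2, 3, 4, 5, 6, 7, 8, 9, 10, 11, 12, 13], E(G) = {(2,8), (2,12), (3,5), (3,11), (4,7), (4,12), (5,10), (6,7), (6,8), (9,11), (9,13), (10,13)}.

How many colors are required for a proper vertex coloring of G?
Clique number ω(G) = 2 (lower bound: χ ≥ ω).
The graph is bipartite (no odd cycle), so 2 colors suffice: χ(G) = 2.
A valid 2-coloring: color 1: [2, 3, 4, 6, 9, 10]; color 2: [5, 7, 8, 11, 12, 13].

χ(G) = 2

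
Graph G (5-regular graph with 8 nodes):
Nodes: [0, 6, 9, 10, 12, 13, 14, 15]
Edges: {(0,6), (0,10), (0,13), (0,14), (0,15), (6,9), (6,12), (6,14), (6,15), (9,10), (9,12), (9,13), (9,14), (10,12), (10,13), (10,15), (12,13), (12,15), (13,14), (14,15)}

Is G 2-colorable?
No, G is not 2-colorable

The clique on vertices [0, 6, 14, 15] has size 4 > 2, so it alone needs 4 colors.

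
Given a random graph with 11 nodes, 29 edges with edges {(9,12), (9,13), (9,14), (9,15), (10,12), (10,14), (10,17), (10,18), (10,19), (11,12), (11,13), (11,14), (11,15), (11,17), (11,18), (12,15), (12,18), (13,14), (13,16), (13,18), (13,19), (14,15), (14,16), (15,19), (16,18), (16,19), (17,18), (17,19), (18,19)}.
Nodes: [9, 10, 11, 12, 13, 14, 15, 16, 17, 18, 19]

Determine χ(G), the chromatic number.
χ(G) = 4

Clique number ω(G) = 4 (lower bound: χ ≥ ω).
The clique on [13, 16, 18, 19] has size 4, forcing χ ≥ 4, and the coloring below uses 4 colors, so χ(G) = 4.
A valid 4-coloring: color 1: [14, 18]; color 2: [13, 15, 17]; color 3: [12, 19]; color 4: [9, 10, 11, 16].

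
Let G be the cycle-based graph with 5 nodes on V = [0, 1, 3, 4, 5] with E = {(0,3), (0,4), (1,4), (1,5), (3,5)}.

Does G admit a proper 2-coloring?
Odd cycle [5, 1, 4, 0, 3] needs 3 colors (χ ≥ 3).
Hence χ(G) ≥ 3 > 2, so no proper 2-coloring exists.

No, G is not 2-colorable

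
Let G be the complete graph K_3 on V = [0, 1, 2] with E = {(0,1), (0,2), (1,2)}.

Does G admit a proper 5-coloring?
A valid 5-coloring: color 1: [0]; color 2: [1]; color 3: [2].
(χ(G) = 3 ≤ 5.)

Yes, G is 5-colorable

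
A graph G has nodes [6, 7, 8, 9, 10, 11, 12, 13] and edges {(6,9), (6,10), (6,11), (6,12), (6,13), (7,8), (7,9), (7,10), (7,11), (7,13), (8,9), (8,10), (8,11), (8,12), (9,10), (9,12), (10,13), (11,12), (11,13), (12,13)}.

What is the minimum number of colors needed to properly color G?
χ(G) = 4

Clique number ω(G) = 4 (lower bound: χ ≥ ω).
The clique on [7, 8, 9, 10] has size 4, forcing χ ≥ 4, and the coloring below uses 4 colors, so χ(G) = 4.
A valid 4-coloring: color 1: [9, 11]; color 2: [6, 7]; color 3: [8, 13]; color 4: [10, 12].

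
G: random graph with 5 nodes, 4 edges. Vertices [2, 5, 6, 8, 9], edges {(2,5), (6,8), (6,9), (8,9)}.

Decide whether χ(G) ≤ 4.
Yes, G is 4-colorable

A valid 4-coloring: color 1: [2, 6]; color 2: [5, 8]; color 3: [9].
(χ(G) = 3 ≤ 4.)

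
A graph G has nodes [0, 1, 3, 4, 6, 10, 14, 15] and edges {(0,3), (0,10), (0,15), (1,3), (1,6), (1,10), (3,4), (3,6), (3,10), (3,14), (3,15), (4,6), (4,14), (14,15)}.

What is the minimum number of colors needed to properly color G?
χ(G) = 4

Clique number ω(G) = 3 (lower bound: χ ≥ ω).
Odd cycle [1, 10, 0, 15, 14, 4, 6] needs 3 colors (χ ≥ 3).
Vertex 3 is adjacent to every vertex of [0, 1, 4, 6, 10, 14, 15], which already need 3 colors among themselves, so 3 needs a new color (χ ≥ 4).
The coloring below uses 4 colors, so χ(G) = 4.
A valid 4-coloring: color 1: [3]; color 2: [0, 1, 4]; color 3: [6, 10, 15]; color 4: [14].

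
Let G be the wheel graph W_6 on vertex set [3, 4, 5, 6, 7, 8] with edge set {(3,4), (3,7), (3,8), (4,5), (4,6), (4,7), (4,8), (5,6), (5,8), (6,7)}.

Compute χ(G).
χ(G) = 4

Clique number ω(G) = 3 (lower bound: χ ≥ ω).
Odd cycle [3, 8, 5, 6, 7] needs 3 colors (χ ≥ 3).
Vertex 4 is adjacent to every vertex of [3, 5, 6, 7, 8], which already need 3 colors among themselves, so 4 needs a new color (χ ≥ 4).
The coloring below uses 4 colors, so χ(G) = 4.
A valid 4-coloring: color 1: [4]; color 2: [3, 6]; color 3: [7, 8]; color 4: [5].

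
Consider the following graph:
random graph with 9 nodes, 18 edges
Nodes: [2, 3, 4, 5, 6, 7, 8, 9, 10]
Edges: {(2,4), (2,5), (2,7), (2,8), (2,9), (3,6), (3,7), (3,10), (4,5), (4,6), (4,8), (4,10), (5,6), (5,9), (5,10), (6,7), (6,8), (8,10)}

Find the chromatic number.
χ(G) = 3

Clique number ω(G) = 3 (lower bound: χ ≥ ω).
The clique on [4, 8, 10] has size 3, forcing χ ≥ 3, and the coloring below uses 3 colors, so χ(G) = 3.
A valid 3-coloring: color 1: [2, 6, 10]; color 2: [5, 7, 8]; color 3: [3, 4, 9].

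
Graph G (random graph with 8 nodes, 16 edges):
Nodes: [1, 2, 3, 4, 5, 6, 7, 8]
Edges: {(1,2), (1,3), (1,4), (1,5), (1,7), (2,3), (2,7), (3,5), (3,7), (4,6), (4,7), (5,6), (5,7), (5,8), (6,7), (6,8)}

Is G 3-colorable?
No, G is not 3-colorable

The clique on vertices [1, 2, 3, 7] has size 4 > 3, so it alone needs 4 colors.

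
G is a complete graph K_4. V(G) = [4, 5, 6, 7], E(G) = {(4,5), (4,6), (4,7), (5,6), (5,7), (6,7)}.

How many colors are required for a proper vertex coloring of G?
Clique number ω(G) = 4 (lower bound: χ ≥ ω).
The clique on [4, 5, 6, 7] has size 4, forcing χ ≥ 4, and the coloring below uses 4 colors, so χ(G) = 4.
A valid 4-coloring: color 1: [4]; color 2: [5]; color 3: [6]; color 4: [7].

χ(G) = 4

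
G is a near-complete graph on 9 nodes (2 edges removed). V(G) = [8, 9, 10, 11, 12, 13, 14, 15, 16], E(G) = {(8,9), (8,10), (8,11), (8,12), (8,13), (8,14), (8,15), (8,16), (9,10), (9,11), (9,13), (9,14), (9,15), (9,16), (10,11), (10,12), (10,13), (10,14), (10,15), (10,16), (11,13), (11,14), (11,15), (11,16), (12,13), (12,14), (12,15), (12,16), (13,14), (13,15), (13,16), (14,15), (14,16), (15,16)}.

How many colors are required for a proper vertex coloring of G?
Clique number ω(G) = 8 (lower bound: χ ≥ ω).
The clique on [8, 9, 10, 11, 13, 14, 15, 16] has size 8, forcing χ ≥ 8, and the coloring below uses 8 colors, so χ(G) = 8.
A valid 8-coloring: color 1: [13]; color 2: [10]; color 3: [15]; color 4: [16]; color 5: [14]; color 6: [8]; color 7: [9, 12]; color 8: [11].

χ(G) = 8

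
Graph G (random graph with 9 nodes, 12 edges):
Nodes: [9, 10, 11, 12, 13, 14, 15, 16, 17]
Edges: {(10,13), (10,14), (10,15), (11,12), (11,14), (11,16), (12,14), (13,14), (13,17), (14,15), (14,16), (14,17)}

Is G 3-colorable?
Yes, G is 3-colorable

A valid 3-coloring: color 1: [9, 14]; color 2: [10, 11, 17]; color 3: [12, 13, 15, 16].
(χ(G) = 3 ≤ 3.)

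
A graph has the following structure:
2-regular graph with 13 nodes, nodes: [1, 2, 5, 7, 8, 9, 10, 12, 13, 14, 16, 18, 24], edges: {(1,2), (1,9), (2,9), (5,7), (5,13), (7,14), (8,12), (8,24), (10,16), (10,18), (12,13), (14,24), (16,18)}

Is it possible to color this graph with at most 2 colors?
No, G is not 2-colorable

The clique on vertices [1, 2, 9] has size 3 > 2, so it alone needs 3 colors.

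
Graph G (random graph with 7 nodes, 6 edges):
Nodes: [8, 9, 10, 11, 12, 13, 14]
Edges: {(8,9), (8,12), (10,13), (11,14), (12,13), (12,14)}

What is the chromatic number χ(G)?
Clique number ω(G) = 2 (lower bound: χ ≥ ω).
The graph is bipartite (no odd cycle), so 2 colors suffice: χ(G) = 2.
A valid 2-coloring: color 1: [9, 10, 11, 12]; color 2: [8, 13, 14].

χ(G) = 2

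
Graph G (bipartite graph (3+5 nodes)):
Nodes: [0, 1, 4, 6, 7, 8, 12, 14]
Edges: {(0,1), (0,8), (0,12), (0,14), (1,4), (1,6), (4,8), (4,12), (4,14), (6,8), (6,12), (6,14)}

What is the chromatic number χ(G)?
Clique number ω(G) = 2 (lower bound: χ ≥ ω).
The graph is bipartite (no odd cycle), so 2 colors suffice: χ(G) = 2.
A valid 2-coloring: color 1: [0, 4, 6, 7]; color 2: [1, 8, 12, 14].

χ(G) = 2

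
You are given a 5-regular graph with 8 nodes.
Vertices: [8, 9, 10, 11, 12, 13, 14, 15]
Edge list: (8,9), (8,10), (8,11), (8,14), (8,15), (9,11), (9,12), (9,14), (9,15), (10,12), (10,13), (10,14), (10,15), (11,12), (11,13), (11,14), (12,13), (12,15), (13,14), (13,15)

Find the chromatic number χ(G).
χ(G) = 4

Clique number ω(G) = 4 (lower bound: χ ≥ ω).
The clique on [8, 9, 11, 14] has size 4, forcing χ ≥ 4, and the coloring below uses 4 colors, so χ(G) = 4.
A valid 4-coloring: color 1: [9, 13]; color 2: [8, 12]; color 3: [14, 15]; color 4: [10, 11].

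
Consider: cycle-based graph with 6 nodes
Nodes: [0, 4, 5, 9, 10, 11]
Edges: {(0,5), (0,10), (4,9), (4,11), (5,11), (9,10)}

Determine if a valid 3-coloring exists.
A valid 3-coloring: color 1: [0, 9, 11]; color 2: [4, 5, 10].
(χ(G) = 2 ≤ 3.)

Yes, G is 3-colorable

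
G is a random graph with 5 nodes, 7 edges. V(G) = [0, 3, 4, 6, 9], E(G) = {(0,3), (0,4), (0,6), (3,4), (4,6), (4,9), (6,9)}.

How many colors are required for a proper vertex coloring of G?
Clique number ω(G) = 3 (lower bound: χ ≥ ω).
The clique on [0, 3, 4] has size 3, forcing χ ≥ 3, and the coloring below uses 3 colors, so χ(G) = 3.
A valid 3-coloring: color 1: [4]; color 2: [3, 6]; color 3: [0, 9].

χ(G) = 3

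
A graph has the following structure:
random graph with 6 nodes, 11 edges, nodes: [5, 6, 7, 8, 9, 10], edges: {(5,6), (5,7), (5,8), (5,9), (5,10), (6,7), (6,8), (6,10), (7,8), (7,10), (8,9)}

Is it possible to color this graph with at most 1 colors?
The clique on vertices [5, 6, 7, 8] has size 4 > 1, so it alone needs 4 colors.

No, G is not 1-colorable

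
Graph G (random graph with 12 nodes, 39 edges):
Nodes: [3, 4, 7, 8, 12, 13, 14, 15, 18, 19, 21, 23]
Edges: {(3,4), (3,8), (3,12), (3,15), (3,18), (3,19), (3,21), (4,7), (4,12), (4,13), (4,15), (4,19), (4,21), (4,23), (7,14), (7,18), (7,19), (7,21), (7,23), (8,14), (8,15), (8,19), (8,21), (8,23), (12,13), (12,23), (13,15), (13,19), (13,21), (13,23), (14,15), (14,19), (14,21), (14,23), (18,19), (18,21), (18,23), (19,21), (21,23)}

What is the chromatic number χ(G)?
χ(G) = 5

Clique number ω(G) = 4 (lower bound: χ ≥ ω).
Odd cycle [14, 8, 3, 4, 7] needs 3 colors (χ ≥ 3).
Vertex 19 is adjacent to every vertex of [3, 4, 7, 8, 14], which already need 3 colors among themselves, so 19 needs a new color (χ ≥ 4).
Vertex 21 is adjacent to every vertex of [3, 4, 7, 8, 14, 19], which already need 4 colors among themselves, so 21 needs a new color (χ ≥ 5).
The coloring below uses 5 colors, so χ(G) = 5.
A valid 5-coloring: color 1: [12, 15, 21]; color 2: [19, 23]; color 3: [4, 14, 18]; color 4: [3, 7, 13]; color 5: [8].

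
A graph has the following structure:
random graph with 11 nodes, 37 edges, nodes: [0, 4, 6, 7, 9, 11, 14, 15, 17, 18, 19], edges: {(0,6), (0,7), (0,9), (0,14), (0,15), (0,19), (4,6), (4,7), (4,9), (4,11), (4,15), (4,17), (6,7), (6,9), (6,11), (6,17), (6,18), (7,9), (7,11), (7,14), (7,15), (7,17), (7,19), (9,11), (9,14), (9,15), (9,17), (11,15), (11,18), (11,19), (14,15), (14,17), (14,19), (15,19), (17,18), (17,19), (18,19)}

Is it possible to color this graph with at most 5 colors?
Yes, G is 5-colorable

A valid 5-coloring: color 1: [7, 18]; color 2: [9, 19]; color 3: [0, 11, 17]; color 4: [6, 15]; color 5: [4, 14].
(χ(G) = 5 ≤ 5.)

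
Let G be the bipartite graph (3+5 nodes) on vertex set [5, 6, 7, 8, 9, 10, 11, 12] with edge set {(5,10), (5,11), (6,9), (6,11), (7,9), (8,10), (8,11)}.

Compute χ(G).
Clique number ω(G) = 2 (lower bound: χ ≥ ω).
The graph is bipartite (no odd cycle), so 2 colors suffice: χ(G) = 2.
A valid 2-coloring: color 1: [9, 10, 11, 12]; color 2: [5, 6, 7, 8].

χ(G) = 2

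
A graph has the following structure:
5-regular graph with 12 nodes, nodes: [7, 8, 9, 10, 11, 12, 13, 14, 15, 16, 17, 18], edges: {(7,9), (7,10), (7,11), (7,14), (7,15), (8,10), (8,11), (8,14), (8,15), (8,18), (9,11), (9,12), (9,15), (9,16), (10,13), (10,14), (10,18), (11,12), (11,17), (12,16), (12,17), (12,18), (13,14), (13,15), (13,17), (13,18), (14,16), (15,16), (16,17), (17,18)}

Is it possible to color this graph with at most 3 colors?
No, G is not 3-colorable

Odd cycle [12, 16, 15, 7, 11] needs 3 colors (χ ≥ 3).
Vertex 9 is adjacent to every vertex of [7, 11, 12, 15, 16], which already need 3 colors among themselves, so 9 needs a new color (χ ≥ 4).
Hence χ(G) ≥ 4 > 3, so no proper 3-coloring exists.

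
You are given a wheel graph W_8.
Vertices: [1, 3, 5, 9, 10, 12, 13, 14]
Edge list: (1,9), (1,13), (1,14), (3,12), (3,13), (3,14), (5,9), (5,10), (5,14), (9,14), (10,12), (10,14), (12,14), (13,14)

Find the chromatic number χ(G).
χ(G) = 4

Clique number ω(G) = 3 (lower bound: χ ≥ ω).
Odd cycle [10, 5, 9, 1, 13, 3, 12] needs 3 colors (χ ≥ 3).
Vertex 14 is adjacent to every vertex of [1, 3, 5, 9, 10, 12, 13], which already need 3 colors among themselves, so 14 needs a new color (χ ≥ 4).
The coloring below uses 4 colors, so χ(G) = 4.
A valid 4-coloring: color 1: [14]; color 2: [3, 9, 10]; color 3: [1, 5, 12]; color 4: [13].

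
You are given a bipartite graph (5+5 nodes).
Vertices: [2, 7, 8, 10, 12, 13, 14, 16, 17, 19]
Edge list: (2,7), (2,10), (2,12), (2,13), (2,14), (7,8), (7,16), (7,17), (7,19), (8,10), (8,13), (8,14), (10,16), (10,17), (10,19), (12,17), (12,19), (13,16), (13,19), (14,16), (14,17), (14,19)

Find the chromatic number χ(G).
Clique number ω(G) = 2 (lower bound: χ ≥ ω).
The graph is bipartite (no odd cycle), so 2 colors suffice: χ(G) = 2.
A valid 2-coloring: color 1: [7, 10, 12, 13, 14]; color 2: [2, 8, 16, 17, 19].

χ(G) = 2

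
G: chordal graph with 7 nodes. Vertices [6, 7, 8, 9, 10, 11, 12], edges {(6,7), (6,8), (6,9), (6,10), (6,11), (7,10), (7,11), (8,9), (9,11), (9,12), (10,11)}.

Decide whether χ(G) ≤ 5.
Yes, G is 5-colorable

A valid 5-coloring: color 1: [6, 12]; color 2: [9, 10]; color 3: [8, 11]; color 4: [7].
(χ(G) = 4 ≤ 5.)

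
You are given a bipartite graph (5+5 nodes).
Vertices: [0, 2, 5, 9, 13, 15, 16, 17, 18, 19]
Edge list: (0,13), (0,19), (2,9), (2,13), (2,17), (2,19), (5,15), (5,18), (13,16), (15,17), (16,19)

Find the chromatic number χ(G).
Clique number ω(G) = 2 (lower bound: χ ≥ ω).
The graph is bipartite (no odd cycle), so 2 colors suffice: χ(G) = 2.
A valid 2-coloring: color 1: [0, 2, 15, 16, 18]; color 2: [5, 9, 13, 17, 19].

χ(G) = 2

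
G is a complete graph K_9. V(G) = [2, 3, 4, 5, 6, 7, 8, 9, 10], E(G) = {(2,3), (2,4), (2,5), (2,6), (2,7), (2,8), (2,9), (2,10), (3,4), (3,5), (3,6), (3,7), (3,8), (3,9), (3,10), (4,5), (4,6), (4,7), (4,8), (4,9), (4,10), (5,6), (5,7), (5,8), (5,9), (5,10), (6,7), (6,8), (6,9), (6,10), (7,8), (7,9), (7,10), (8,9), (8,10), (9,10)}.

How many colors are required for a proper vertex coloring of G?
Clique number ω(G) = 9 (lower bound: χ ≥ ω).
The clique on [2, 3, 4, 5, 6, 7, 8, 9, 10] has size 9, forcing χ ≥ 9, and the coloring below uses 9 colors, so χ(G) = 9.
A valid 9-coloring: color 1: [3]; color 2: [2]; color 3: [4]; color 4: [9]; color 5: [5]; color 6: [6]; color 7: [10]; color 8: [8]; color 9: [7].

χ(G) = 9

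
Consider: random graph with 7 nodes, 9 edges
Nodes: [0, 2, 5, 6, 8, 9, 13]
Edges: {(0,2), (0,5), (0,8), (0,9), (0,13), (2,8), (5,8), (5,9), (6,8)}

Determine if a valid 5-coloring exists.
Yes, G is 5-colorable

A valid 5-coloring: color 1: [0, 6]; color 2: [8, 9, 13]; color 3: [2, 5].
(χ(G) = 3 ≤ 5.)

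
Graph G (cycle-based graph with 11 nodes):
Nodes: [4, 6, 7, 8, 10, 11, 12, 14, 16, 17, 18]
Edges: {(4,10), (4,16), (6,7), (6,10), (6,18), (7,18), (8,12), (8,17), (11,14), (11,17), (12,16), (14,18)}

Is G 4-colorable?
Yes, G is 4-colorable

A valid 4-coloring: color 1: [4, 6, 12, 14, 17]; color 2: [8, 10, 11, 16, 18]; color 3: [7].
(χ(G) = 3 ≤ 4.)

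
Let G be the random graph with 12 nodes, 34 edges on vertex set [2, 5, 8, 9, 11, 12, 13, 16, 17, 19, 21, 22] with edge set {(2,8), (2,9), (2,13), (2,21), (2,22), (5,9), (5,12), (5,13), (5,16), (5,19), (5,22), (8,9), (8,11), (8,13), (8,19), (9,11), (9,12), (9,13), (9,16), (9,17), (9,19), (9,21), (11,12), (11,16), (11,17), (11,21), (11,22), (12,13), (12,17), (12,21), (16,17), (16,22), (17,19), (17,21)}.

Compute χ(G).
Clique number ω(G) = 5 (lower bound: χ ≥ ω).
The clique on [9, 11, 12, 17, 21] has size 5, forcing χ ≥ 5, and the coloring below uses 5 colors, so χ(G) = 5.
A valid 5-coloring: color 1: [9, 22]; color 2: [11, 13, 19]; color 3: [2, 5, 17]; color 4: [8, 12, 16]; color 5: [21].

χ(G) = 5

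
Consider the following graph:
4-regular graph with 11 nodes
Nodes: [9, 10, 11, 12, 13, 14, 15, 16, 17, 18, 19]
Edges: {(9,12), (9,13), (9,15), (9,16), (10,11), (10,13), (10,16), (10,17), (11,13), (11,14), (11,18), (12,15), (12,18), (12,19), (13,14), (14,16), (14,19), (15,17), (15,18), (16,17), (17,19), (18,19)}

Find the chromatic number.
Clique number ω(G) = 3 (lower bound: χ ≥ ω).
The clique on [9, 12, 15] has size 3, forcing χ ≥ 3, and the coloring below uses 3 colors, so χ(G) = 3.
A valid 3-coloring: color 1: [13, 15, 16, 19]; color 2: [11, 12, 17]; color 3: [9, 10, 14, 18].

χ(G) = 3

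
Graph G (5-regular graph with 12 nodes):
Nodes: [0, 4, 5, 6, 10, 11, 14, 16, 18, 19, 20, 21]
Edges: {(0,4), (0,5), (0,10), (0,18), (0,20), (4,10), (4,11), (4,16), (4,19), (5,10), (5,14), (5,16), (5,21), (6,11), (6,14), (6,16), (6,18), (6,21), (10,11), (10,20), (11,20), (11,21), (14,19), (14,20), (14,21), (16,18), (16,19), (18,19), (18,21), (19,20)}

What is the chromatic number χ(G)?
Clique number ω(G) = 3 (lower bound: χ ≥ ω).
Suppose a proper 3-coloring c exists. The clique [0, 4, 10] takes 3 distinct colors; by symmetry let c(0) = 1, c(4) = 2, c(10) = 3.
- Vertex 5: neighbors [0, 10] already have colors [1, 3] ⇒ c(5) = 2.
- Vertex 11: neighbors [4, 10] already have colors [2, 3] ⇒ c(11) = 1.
- Vertex 21: neighbors [11, 5] already have colors [1, 2] ⇒ c(21) = 3.
- Vertex 6: neighbors [11, 21] already have colors [1, 3] ⇒ c(6) = 2.
- Vertex 18: neighbors [0, 6, 21] already have colors [1, 2, 3] — all 3 colors blocked. Contradiction.
The forced assignments end in a contradiction, so G has no proper 3-coloring (χ ≥ 4).
The coloring below uses 4 colors, so χ(G) = 4.
A valid 4-coloring: color 1: [0, 11, 14, 16]; color 2: [4, 5, 18, 20]; color 3: [10, 19, 21]; color 4: [6].

χ(G) = 4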